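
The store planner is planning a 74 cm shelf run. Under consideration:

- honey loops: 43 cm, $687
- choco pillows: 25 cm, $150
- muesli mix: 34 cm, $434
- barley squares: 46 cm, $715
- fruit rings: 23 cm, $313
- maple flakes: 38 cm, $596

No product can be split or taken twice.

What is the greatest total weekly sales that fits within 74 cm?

1030

Filling by ratio: honey loops + fruit rings for 1000, with 8 cm left unused.
The 66 cm tied up in honey loops and fruit rings is better spent on muesli mix + maple flakes — total rises to 1030 (72 cm).
Runner-up barley squares + fruit rings tops out at 1028.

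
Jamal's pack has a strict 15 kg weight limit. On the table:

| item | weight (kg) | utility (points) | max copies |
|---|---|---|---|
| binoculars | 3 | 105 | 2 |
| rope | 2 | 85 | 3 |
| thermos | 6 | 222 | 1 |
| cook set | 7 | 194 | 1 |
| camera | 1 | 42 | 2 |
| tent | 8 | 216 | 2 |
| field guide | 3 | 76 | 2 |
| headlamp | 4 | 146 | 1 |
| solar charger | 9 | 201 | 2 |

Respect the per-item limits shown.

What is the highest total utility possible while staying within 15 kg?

Taking the top-ratio items first gives 3×rope + thermos + 2×camera for 561 (14 kg).
The 6 kg tied up in thermos is better spent on binoculars + headlamp — total rises to 590 (15 kg).
No other feasible combination exceeds 590.

590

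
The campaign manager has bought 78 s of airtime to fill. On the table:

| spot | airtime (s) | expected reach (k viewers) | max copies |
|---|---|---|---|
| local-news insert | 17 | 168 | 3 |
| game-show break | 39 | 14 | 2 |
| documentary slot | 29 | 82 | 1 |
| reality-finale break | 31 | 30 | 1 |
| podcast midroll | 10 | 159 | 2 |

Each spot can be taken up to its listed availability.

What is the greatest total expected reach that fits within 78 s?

3×local-news insert + 2×podcast midroll uses 71 of the 78 s and totals 822.
The spare 7 s is too small for any remaining spot, and no exchange beats 822.

822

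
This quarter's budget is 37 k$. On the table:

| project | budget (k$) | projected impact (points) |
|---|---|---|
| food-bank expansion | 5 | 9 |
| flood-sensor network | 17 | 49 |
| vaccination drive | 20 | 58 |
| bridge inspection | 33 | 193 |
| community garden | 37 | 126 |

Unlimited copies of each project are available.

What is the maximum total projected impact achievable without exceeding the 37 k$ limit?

Bridge inspection uses 33 of the 37 k$ and totals 193.
Nothing else within 37 k$ beats 193.

193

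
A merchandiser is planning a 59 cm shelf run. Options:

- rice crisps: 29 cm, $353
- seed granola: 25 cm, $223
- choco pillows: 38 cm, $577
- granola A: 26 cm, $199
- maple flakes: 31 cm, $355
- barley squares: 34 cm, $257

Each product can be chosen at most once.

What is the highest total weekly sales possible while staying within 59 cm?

578

Taking the top-ratio products first gives choco pillows for 577 (38 cm).
The 38 cm tied up in choco pillows is better spent on seed granola + maple flakes — total rises to 578 (56 cm).
The closest alternative, choco pillows, reaches only 577.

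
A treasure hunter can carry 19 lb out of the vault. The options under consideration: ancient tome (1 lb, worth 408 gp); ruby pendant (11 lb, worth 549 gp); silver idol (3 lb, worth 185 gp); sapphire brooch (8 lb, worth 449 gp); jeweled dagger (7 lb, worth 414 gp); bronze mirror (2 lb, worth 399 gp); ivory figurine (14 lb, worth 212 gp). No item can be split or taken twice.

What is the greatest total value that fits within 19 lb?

The ratio heuristic lands on ancient tome + silver idol + jeweled dagger + bronze mirror (1406) but leaves 6 lb idle.
The 3 lb tied up in silver idol is better spent on sapphire brooch — total rises to 1670 (18 lb).

1670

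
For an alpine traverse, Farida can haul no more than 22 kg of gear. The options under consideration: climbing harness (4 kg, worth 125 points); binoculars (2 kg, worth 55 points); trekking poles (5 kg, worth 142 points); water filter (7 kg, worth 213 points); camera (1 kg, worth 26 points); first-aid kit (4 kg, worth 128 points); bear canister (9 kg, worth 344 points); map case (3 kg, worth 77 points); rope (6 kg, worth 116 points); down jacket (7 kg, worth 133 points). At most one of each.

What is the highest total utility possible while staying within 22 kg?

740

A density-first pass picks climbing harness + trekking poles + first-aid kit + bear canister — 739 at 22 kg.
Dropping climbing harness and trekking poles frees 9 kg; slotting in binoculars + water filter (9 kg) lifts the total to 740 at 22 kg.
Next best is climbing harness + trekking poles + first-aid kit + bear canister at 739 (22 kg) — short by 1.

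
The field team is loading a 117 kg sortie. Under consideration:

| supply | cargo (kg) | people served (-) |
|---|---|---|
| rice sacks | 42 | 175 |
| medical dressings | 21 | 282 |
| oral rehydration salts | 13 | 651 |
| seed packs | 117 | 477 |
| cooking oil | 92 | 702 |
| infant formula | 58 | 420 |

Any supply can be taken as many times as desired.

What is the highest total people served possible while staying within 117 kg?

The ratio ordering already packs tightly: 9×oral rehydration salts, 117 kg, 5859.
Every other selection either busts 117 kg or fails to beat 5859.

5859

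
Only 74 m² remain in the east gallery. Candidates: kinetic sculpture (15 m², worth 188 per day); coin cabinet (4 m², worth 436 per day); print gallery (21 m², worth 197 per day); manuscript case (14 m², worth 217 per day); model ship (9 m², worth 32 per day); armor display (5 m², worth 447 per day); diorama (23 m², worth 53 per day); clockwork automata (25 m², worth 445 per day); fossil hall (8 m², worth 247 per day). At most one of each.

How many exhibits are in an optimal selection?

6

Best achievable expected visitors is 1980.
kinetic sculpture + coin cabinet + manuscript case + armor display + clockwork automata + fossil hall hits 1980 at 71 m².
Any selection reaching 1980 contains exactly 6 exhibits.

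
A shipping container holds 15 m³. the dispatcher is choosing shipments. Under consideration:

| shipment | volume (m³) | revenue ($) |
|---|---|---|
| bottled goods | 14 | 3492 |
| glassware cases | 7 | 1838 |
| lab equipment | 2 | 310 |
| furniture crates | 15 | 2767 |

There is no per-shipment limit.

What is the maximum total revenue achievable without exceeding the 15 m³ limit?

3676

By revenue per m³: glassware cases 262.57, bottled goods 249.43, furniture crates 184.47, lab equipment 155.00 lead.
Taking 2×glassware cases: 14 m³ used, 3676 in revenue.
The spare 1 m³ is too small for any remaining shipment, and no exchange beats 3676.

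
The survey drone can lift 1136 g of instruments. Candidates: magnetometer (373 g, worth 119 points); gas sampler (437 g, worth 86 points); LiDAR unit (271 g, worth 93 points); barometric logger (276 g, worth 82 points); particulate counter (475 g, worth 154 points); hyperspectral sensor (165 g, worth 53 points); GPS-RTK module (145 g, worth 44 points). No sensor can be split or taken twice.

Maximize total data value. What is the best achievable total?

366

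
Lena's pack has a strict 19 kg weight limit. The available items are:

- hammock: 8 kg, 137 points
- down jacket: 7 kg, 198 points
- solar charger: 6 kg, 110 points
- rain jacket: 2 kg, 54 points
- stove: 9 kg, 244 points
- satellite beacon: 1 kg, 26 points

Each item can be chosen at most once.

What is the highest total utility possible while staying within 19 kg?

522

Down jacket + rain jacket + stove + satellite beacon uses 19 of the 19 kg and totals 522.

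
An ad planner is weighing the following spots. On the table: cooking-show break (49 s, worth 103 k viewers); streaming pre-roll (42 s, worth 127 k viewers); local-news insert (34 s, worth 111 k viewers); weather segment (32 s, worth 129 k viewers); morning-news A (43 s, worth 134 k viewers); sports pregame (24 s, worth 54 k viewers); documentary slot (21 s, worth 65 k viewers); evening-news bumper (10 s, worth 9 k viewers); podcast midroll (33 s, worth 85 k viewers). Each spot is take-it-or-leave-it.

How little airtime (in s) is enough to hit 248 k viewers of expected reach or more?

74

Look for the lowest-airtime combination reaching 248.
Taking streaming pre-roll + weather segment gives 256 (≥ 248) for 74 s.
Below 74 s the best achievable stays under 248.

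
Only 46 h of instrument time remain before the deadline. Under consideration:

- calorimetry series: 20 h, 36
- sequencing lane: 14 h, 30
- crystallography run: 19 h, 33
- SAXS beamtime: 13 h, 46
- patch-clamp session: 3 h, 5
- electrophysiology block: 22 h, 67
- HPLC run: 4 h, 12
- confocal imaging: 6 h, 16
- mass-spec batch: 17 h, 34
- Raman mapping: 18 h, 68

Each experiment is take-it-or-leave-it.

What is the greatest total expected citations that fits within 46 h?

Taking the top-ratio experiments first gives SAXS beamtime + patch-clamp session + HPLC run + confocal imaging + Raman mapping for 147 (44 h).
Dropping SAXS beamtime and patch-clamp session and HPLC run frees 20 h; slotting in electrophysiology block (22 h) lifts the total to 151 at 46 h.
Next best is electrophysiology block + HPLC run + Raman mapping at 147 (44 h) — short by 4.

151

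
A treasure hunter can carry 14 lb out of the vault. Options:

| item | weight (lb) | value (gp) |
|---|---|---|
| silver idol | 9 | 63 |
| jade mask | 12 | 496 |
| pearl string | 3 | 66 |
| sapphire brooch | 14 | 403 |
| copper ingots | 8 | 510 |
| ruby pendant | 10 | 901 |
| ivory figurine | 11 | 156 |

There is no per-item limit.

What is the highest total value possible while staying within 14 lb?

967

Taking pearl string + ruby pendant: 13 lb used, 967 in value.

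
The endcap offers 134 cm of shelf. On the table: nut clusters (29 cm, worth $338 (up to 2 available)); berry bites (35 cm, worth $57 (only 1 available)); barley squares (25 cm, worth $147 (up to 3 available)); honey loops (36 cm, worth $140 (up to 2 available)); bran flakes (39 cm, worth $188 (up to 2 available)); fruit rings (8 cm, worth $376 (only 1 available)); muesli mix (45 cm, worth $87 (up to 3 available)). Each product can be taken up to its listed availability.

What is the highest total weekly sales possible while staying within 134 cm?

1387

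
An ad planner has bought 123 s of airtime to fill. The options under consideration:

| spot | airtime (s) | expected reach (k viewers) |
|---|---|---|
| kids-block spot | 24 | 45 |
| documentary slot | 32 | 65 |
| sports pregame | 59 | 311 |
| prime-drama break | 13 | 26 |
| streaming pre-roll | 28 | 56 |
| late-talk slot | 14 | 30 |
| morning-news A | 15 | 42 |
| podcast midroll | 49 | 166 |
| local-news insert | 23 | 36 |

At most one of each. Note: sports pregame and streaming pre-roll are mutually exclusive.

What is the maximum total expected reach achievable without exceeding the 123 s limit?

Sports pregame + morning-news A + podcast midroll uses 123 of the 123 s and totals 519.

519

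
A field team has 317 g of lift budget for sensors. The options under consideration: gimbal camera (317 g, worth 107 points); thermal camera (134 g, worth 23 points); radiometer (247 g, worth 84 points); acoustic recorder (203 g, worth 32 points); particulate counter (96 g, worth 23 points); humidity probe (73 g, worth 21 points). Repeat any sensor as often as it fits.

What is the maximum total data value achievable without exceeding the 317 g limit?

Filling by ratio: radiometer for 84, with 70 g left unused.
Replace radiometer with gimbal camera: the trade gains 23 net, giving 107 at 317 g.

107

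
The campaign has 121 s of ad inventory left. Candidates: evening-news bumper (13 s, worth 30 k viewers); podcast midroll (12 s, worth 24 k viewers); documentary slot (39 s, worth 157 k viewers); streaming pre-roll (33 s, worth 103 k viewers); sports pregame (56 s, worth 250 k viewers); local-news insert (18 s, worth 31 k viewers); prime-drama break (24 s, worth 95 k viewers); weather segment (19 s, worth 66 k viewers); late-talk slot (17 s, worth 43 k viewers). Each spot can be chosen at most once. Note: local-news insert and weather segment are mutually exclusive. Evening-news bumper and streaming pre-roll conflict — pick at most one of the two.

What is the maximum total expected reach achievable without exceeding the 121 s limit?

502

Density check — sports pregame 4.46, documentary slot 4.03, prime-drama break 3.96, weather segment 3.47 are the best per s.
Taking documentary slot + sports pregame + prime-drama break: 119 s used, 502 in expected reach.
Nothing else feasible within 121 s beats 502.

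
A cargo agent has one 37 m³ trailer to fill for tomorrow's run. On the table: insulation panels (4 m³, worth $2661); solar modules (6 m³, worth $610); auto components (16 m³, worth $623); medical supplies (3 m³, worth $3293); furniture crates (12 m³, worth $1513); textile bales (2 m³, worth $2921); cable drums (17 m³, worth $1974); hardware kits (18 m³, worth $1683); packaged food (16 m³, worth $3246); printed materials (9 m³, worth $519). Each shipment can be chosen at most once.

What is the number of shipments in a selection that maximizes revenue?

Best achievable revenue is 13634.
One optimal bundle: insulation panels + medical supplies + furniture crates + textile bales + packaged food (37 m³).
All optima have 5 shipments.

5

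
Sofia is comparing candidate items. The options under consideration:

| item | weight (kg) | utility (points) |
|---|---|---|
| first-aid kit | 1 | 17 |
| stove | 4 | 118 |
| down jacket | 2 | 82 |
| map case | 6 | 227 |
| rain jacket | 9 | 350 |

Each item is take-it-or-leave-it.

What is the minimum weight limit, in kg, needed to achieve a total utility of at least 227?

Look for the lowest-weight combination reaching 227.
Taking map case gives 227 (≥ 227) for 6 kg.
Any bundle with less than 6 kg falls short of 227.

6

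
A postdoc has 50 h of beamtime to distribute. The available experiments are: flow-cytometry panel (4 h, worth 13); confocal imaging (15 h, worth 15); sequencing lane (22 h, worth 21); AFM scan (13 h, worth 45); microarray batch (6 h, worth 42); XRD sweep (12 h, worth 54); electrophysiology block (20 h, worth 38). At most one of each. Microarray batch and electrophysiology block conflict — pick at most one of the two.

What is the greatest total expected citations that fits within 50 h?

169

Ranking by ratio (expected citations/h): microarray batch 7.00, XRD sweep 4.50, AFM scan 3.46.
Flow-cytometry panel + confocal imaging + AFM scan + microarray batch + XRD sweep uses 50 of the 50 h and totals 169.
Nothing else feasible within 50 h beats 169.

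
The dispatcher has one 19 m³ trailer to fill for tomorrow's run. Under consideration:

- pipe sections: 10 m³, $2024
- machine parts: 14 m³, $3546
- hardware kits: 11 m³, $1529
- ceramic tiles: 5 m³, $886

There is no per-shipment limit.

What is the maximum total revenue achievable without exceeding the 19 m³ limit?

4432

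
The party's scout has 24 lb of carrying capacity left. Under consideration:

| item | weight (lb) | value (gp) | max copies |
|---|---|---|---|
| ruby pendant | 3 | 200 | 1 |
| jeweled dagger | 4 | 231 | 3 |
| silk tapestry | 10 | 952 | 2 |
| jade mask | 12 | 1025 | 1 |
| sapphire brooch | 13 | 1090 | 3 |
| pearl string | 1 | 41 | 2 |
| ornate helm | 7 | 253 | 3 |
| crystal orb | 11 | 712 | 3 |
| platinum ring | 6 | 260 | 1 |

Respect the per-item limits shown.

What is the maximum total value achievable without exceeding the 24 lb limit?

The ratio ordering already packs tightly: ruby pendant + 2×silk tapestry + pearl string, 24 lb, 2145.

2145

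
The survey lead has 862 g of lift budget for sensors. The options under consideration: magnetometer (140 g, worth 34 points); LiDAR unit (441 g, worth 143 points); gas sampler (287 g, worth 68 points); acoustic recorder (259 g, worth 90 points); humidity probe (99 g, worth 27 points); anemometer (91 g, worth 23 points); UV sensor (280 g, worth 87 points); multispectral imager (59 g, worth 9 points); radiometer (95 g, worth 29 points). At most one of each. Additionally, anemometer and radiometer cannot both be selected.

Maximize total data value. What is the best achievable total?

Best packing: LiDAR unit + acoustic recorder + multispectral imager + radiometer — 854 g, 271 total.
An exhaustive check of the 512 subsets confirms 271.

271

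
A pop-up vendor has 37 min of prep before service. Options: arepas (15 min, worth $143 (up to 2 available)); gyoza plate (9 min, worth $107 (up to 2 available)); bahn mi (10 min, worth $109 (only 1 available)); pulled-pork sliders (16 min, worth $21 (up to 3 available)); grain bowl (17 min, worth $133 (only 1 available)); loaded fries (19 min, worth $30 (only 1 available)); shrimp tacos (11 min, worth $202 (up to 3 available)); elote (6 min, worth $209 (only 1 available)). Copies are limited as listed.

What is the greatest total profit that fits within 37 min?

720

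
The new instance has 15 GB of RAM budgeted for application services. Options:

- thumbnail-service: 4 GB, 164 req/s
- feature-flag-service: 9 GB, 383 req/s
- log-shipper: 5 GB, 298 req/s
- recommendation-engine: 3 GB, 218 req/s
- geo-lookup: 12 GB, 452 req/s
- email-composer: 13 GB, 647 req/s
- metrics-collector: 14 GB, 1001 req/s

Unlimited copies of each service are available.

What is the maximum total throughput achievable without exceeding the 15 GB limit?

Best packing: 5×recommendation-engine — 15 GB, 1090 total.
Nothing else within 15 GB beats 1090.

1090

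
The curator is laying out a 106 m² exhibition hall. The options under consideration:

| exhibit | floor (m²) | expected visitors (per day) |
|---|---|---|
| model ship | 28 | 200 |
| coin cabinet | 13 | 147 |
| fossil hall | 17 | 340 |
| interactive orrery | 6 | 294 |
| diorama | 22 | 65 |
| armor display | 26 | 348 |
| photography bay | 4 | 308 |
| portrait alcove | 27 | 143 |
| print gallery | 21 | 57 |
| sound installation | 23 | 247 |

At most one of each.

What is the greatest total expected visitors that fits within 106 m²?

Ranking by ratio (expected visitors/m²): photography bay 77.00, interactive orrery 49.00, fossil hall 20.00.
Filling by ratio: coin cabinet + fossil hall + interactive orrery + armor display + photography bay + sound installation for 1684, with 17 m² left unused.
Replace coin cabinet with model ship: the trade gains 53 net, giving 1737 at 104 m².
The closest alternative, coin cabinet + fossil hall + interactive orrery + armor display + photography bay + sound installation, reaches only 1684.

1737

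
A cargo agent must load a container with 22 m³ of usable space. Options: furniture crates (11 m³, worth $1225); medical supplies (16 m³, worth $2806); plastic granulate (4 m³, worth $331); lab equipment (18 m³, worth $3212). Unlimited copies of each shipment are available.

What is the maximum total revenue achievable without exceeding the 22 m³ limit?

3543

Density check — lab equipment 178.44, medical supplies 175.38, furniture crates 111.36, plastic granulate 82.75 are the best per m³.
Taking plastic granulate + lab equipment: 22 m³ used, 3543 in revenue.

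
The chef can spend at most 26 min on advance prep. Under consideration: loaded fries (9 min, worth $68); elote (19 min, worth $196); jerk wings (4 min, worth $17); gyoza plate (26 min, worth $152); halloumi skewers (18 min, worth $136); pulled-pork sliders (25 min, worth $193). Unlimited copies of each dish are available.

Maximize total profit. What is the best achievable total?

213

The ratio ordering already packs tightly: elote + jerk wings, 23 min, 213.
That's the maximum — no swap from here does better than 213.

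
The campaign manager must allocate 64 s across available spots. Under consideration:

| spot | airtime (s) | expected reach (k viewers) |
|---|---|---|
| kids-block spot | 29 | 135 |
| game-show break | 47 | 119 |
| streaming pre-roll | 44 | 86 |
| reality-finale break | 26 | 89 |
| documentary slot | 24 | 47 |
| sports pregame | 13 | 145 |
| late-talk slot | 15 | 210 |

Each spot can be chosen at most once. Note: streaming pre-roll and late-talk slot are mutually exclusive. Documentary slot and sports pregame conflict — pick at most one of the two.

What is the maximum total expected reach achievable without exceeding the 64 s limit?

By expected reach per s: late-talk slot 14.00, sports pregame 11.15, kids-block spot 4.66, reality-finale break 3.42 lead.
The ratio ordering already packs tightly: kids-block spot + sports pregame + late-talk slot, 57 s, 490.
Every other selection either busts 64 s or breaks a pairing rule or fails to beat 490.

490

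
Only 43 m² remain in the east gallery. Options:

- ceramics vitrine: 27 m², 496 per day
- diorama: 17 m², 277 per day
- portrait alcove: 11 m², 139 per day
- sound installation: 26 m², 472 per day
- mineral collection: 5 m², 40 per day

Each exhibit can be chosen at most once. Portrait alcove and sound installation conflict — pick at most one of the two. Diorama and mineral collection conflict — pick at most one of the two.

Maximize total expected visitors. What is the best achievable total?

Taking the top-ratio exhibits first gives ceramics vitrine + portrait alcove + mineral collection for 675 (43 m²).
But diorama + sound installation fits in 43 m² and reaches 749.

749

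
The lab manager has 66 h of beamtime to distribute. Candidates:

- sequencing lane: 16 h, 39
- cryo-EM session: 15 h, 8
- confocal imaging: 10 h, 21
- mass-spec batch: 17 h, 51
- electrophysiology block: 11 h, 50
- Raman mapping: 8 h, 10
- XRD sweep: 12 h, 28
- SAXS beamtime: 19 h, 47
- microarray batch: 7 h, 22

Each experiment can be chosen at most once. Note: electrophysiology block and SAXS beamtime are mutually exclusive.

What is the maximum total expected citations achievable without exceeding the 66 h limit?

Taking sequencing lane + mass-spec batch + electrophysiology block + XRD sweep + microarray batch: 63 h used, 190 in expected citations.

190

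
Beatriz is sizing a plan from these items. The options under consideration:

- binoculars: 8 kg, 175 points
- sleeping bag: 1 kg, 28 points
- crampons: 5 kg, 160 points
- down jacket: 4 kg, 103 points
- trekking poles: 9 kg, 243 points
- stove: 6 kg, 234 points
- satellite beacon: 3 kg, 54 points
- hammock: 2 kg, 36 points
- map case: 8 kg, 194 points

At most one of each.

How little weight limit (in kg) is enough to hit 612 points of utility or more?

20

Look for the lowest-weight combination reaching 612.
crampons + trekking poles + stove reaches 637 using 20 kg.
No combination under 20 kg hits 612.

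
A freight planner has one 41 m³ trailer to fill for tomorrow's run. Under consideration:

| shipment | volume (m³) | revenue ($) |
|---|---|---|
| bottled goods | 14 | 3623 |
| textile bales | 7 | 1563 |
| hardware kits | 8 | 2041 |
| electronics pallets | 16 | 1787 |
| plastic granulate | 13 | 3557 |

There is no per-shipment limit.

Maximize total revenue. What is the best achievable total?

10803

Density check — plastic granulate 273.62, bottled goods 258.79, hardware kits 255.12 are the best per m³.
Taking the top-ratio shipments first gives 3×plastic granulate for 10671 (39 m³).
Dropping 2×plastic granulate frees 26 m³; slotting in 2×bottled goods (28 m³) lifts the total to 10803 at 41 m³.
Nothing else within 41 m³ beats 10803.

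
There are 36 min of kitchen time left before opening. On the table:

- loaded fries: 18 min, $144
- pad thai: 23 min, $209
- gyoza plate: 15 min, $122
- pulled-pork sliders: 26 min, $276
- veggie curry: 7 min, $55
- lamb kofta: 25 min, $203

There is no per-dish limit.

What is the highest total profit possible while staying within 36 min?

Best packing: pulled-pork sliders + veggie curry — 33 min, 331 total.
Nothing else within 36 min beats 331.

331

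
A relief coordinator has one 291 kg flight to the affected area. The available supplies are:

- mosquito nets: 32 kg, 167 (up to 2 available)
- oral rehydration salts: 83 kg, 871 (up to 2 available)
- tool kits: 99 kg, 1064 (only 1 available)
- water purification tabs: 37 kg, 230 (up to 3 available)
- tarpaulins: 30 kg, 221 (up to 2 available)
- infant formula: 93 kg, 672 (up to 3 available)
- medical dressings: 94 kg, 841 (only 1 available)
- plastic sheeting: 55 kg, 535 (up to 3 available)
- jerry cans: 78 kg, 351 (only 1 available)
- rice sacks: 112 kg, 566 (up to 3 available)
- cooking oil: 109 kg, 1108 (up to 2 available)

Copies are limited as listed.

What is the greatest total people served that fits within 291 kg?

Density check — tool kits 10.75, oral rehydration salts 10.49, cooking oil 10.17, plastic sheeting 9.73 are the best per kg.
A density-first pass picks 2×oral rehydration salts + tool kits — 2806 at 265 kg.
Replace oral rehydration salts with cooking oil: the trade gains 237 net, giving 3043 at 291 kg.
Every other selection either busts 291 kg or exceeds an availability limit or fails to beat 3043.

3043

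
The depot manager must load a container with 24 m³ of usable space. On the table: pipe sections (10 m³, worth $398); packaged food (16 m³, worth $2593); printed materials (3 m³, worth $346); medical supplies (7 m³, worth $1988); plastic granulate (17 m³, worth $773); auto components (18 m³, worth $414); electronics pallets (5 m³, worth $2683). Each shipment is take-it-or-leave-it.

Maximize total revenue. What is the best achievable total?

5622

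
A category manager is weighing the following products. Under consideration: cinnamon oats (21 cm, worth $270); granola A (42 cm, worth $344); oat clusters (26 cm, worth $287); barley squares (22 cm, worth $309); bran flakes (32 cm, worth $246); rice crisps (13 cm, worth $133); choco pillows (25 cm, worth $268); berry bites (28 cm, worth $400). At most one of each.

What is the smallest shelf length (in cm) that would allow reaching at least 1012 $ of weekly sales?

Minimise cm subject to total weekly sales ≥ 1012.
Taking cinnamon oats + barley squares + rice crisps + berry bites gives 1112 (≥ 1012) for 84 cm.
Any bundle with less than 84 cm falls short of 1012.

84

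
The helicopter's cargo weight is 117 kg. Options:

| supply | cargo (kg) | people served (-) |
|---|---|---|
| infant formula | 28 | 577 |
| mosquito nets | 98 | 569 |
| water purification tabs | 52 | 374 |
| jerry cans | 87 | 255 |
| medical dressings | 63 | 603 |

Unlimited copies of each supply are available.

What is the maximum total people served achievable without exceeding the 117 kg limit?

2308

Taking 4×infant formula: 112 kg used, 2308 in people served.
No other feasible combination exceeds 2308.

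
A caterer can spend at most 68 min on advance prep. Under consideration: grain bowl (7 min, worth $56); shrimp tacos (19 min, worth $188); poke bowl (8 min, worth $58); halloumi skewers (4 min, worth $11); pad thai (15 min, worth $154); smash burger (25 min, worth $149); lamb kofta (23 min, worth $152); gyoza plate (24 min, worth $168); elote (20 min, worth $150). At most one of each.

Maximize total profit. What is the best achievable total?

568

By profit per min: pad thai 10.27, shrimp tacos 9.89, grain bowl 8.00, elote 7.50 lead.
Greedy by ratio would take grain bowl + shrimp tacos + halloumi skewers + pad thai + elote: 65 min used, total 559.
Using the slack differently, shrimp tacos + poke bowl + pad thai + gyoza plate comes to 568 at 66 min.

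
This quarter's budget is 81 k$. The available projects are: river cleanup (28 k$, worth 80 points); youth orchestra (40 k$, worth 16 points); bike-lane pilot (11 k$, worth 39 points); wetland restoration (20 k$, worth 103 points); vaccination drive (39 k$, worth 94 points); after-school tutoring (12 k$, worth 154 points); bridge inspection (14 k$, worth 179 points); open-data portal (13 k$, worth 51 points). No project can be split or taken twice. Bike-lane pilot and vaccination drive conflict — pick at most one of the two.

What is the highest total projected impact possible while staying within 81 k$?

526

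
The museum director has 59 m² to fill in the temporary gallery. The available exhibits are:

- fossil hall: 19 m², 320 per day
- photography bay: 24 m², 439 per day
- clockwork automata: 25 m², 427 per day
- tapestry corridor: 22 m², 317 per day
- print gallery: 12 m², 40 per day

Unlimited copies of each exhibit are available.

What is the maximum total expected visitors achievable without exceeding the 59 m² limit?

960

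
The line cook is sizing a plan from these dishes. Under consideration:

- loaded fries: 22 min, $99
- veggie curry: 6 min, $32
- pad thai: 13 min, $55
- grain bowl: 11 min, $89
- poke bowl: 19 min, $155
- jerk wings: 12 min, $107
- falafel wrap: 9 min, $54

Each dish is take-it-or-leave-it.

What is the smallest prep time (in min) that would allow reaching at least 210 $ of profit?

29

Need the lightest bundle worth ≥ 210.
Taking veggie curry + grain bowl + jerk wings gives 228 (≥ 210) for 29 min.
No combination under 29 min hits 210.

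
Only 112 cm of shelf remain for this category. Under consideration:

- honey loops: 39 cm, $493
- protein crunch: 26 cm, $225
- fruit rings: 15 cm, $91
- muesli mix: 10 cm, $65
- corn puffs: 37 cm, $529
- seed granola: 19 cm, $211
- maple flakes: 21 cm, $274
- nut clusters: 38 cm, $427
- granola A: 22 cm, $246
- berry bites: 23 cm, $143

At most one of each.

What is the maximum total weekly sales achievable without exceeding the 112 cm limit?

1387

The ratio heuristic lands on honey loops + muesli mix + corn puffs + maple flakes (1361) but leaves 5 cm idle.
Replace muesli mix with fruit rings: the trade gains 26 net, giving 1387 at 112 cm.
Runner-up honey loops + muesli mix + corn puffs + maple flakes tops out at 1361.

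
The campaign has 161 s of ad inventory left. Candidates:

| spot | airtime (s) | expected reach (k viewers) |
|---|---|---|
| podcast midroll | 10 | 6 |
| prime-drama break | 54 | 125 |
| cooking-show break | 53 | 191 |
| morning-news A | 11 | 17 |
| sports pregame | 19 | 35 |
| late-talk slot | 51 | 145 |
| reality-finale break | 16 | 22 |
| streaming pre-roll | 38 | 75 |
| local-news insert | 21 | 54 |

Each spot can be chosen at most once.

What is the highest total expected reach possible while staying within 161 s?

461

Taking the top-ratio spots first gives cooking-show break + morning-news A + sports pregame + late-talk slot + local-news insert for 442 (155 s).
Dropping morning-news A and sports pregame and local-news insert frees 51 s; slotting in prime-drama break (54 s) lifts the total to 461 at 158 s.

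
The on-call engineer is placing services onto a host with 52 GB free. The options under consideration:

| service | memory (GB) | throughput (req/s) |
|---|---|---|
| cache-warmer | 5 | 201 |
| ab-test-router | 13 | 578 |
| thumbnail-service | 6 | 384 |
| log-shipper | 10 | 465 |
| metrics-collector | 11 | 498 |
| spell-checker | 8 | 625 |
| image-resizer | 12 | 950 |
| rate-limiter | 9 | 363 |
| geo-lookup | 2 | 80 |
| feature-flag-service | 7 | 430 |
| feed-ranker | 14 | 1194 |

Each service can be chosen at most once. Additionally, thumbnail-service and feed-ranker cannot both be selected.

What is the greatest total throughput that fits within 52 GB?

3697

By throughput per GB: feed-ranker 85.29, image-resizer 79.17, spell-checker 78.12, thumbnail-service 64.00 lead.
Taking metrics-collector + spell-checker + image-resizer + feature-flag-service + feed-ranker: 52 GB used, 3697 in throughput.
Next best is log-shipper + spell-checker + image-resizer + feature-flag-service + feed-ranker at 3664 (51 GB) — short by 33.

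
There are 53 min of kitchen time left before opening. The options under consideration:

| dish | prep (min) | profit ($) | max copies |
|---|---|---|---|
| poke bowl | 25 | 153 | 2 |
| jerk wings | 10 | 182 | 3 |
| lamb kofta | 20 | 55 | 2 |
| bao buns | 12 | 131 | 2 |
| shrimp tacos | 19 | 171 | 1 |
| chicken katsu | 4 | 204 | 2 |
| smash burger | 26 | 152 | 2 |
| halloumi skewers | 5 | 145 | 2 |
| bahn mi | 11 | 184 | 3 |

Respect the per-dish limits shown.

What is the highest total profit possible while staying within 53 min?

1250

Filling by ratio: 3×jerk wings + 2×chicken katsu + 2×halloumi skewers for 1244, with 5 min left unused.
Replace 3×jerk wings with 3×bahn mi: the trade gains 6 net, giving 1250 at 51 min.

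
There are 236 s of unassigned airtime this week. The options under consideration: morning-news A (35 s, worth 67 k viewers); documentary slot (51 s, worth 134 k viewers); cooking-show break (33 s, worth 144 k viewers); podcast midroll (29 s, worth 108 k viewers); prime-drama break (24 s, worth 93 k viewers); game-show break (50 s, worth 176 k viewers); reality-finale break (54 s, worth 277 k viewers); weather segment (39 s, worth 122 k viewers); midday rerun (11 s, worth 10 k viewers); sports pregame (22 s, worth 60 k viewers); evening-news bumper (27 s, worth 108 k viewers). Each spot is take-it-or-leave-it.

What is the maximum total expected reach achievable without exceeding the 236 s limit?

935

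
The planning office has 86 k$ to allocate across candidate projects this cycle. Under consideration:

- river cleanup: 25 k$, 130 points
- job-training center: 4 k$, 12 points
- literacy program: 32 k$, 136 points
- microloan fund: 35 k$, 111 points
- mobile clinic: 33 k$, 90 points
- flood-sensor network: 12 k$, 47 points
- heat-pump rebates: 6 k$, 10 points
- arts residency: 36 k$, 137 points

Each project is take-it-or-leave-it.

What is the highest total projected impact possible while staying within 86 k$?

336

By projected impact per k$: river cleanup 5.20, literacy program 4.25, flood-sensor network 3.92 lead.
Greedy by ratio would take river cleanup + job-training center + literacy program + flood-sensor network + heat-pump rebates: 79 k$ used, total 335.
Replace literacy program with arts residency: the trade gains 1 net, giving 336 at 83 k$.
The spare 3 k$ is too small for any remaining project, and no exchange beats 336.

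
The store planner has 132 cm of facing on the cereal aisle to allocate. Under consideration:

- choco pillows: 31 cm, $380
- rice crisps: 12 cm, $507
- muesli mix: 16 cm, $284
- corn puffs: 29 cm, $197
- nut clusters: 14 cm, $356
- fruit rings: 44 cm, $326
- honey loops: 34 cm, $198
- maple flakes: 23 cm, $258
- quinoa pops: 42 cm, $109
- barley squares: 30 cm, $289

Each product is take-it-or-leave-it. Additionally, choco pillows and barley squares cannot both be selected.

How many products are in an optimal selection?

6

Optimal total is 1983.
For example choco pillows + rice crisps + muesli mix + nut clusters + honey loops + maple flakes achieves it, using 130 cm.
Every optimal selection uses 6 products.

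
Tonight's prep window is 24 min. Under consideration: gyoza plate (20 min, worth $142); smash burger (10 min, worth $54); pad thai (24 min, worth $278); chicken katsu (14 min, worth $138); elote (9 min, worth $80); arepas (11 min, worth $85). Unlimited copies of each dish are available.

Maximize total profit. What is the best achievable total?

278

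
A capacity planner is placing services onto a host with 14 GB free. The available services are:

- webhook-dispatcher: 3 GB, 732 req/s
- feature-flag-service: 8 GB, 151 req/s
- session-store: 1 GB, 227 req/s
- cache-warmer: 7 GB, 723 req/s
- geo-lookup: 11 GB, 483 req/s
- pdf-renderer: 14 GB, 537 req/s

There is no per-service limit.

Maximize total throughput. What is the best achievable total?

3382

Taking 4×webhook-dispatcher + 2×session-store: 14 GB used, 3382 in throughput.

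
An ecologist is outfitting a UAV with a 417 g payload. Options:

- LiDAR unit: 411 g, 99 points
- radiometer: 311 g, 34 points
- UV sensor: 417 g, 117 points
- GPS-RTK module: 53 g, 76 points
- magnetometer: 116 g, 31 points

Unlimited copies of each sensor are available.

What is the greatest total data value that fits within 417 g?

532

Ranking by ratio (data value/g): GPS-RTK module 1.43, UV sensor 0.28, magnetometer 0.27, LiDAR unit 0.24.
7×GPS-RTK module uses 371 of the 417 g and totals 532.
No other feasible combination exceeds 532.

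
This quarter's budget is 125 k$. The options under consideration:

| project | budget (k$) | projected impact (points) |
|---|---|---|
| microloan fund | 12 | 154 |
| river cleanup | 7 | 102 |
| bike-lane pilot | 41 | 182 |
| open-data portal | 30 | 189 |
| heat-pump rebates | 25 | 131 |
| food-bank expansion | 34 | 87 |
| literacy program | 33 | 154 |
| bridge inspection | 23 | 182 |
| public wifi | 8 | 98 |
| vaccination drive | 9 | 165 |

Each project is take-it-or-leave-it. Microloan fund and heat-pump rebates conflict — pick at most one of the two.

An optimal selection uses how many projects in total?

Optimal total is 1044.
microloan fund + river cleanup + open-data portal + literacy program + bridge inspection + public wifi + vaccination drive hits 1044 at 122 k$.
All optima have 7 projects.

7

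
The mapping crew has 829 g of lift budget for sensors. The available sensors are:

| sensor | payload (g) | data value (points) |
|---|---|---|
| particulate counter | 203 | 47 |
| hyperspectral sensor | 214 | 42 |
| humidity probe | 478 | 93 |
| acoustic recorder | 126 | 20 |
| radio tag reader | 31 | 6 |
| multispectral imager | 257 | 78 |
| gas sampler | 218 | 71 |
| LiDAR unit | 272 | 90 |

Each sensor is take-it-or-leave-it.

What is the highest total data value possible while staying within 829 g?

245

Best packing: radio tag reader + multispectral imager + gas sampler + LiDAR unit — 778 g, 245 total.
No other feasible combination exceeds 245.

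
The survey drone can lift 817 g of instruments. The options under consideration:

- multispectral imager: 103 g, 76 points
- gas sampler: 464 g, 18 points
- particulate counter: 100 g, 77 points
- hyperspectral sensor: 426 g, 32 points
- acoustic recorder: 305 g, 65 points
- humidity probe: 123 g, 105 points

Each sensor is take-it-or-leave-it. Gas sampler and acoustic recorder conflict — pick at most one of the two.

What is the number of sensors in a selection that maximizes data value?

The maximum data value within 817 g is 323.
One optimal bundle: multispectral imager + particulate counter + acoustic recorder + humidity probe (631 g).
Every optimal selection uses 4 sensors.

4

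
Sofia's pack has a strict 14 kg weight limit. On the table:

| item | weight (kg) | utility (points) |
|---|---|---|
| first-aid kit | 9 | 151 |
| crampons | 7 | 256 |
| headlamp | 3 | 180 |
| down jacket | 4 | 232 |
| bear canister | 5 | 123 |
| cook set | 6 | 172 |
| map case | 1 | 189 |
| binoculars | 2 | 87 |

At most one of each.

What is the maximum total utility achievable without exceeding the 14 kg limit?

773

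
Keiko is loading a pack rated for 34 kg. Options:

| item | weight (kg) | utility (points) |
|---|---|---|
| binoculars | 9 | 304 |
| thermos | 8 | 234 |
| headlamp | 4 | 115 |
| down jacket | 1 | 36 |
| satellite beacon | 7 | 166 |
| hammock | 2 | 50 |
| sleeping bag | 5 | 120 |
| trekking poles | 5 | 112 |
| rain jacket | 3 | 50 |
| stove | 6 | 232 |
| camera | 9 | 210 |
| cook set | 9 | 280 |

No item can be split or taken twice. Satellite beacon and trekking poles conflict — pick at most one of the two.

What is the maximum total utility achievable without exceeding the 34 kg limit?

1100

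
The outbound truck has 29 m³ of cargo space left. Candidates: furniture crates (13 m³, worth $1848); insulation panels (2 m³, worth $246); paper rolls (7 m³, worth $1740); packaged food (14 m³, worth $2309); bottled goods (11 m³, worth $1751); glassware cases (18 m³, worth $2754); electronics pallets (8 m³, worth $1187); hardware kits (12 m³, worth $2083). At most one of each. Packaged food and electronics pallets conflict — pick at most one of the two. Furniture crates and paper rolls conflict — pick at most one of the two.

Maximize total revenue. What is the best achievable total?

5256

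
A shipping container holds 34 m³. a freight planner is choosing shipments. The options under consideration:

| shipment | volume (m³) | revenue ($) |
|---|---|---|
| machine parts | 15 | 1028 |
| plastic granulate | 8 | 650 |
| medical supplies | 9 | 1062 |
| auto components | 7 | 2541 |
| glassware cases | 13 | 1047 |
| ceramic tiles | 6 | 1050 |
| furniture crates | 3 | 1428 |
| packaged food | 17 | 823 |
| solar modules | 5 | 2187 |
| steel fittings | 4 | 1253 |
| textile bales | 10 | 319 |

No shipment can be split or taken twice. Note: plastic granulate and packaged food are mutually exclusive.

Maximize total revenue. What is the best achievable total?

9521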